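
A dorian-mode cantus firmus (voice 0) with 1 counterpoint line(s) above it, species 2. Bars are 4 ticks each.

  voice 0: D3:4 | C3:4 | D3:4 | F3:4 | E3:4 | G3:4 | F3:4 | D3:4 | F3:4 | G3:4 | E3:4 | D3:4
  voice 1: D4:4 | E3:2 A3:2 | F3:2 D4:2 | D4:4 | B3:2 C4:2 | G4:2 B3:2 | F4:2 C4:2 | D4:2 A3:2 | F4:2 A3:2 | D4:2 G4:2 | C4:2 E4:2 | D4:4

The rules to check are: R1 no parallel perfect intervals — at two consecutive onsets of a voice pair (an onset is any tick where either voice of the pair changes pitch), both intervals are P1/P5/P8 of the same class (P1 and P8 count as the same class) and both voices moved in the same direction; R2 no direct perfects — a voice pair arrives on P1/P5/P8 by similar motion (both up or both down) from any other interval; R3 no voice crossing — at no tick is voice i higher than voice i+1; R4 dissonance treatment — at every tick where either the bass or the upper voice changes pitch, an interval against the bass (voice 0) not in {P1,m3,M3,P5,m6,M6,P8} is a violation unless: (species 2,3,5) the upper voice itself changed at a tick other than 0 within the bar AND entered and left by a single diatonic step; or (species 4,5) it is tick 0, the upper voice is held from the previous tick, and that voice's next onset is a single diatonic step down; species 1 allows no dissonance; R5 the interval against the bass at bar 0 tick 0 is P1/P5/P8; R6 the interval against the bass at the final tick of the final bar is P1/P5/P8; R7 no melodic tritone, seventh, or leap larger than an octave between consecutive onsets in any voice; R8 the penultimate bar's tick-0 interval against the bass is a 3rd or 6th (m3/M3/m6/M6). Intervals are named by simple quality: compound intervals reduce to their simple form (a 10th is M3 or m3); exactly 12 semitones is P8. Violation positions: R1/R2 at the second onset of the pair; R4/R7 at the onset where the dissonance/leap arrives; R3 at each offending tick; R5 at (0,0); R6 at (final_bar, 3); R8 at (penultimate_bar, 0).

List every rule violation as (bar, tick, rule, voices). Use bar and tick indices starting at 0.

(1, 0, R7, (1,))
(4, 0, R2, (0, 1))
(5, 0, R2, (0, 1))
(6, 0, R7, (1,))
(8, 0, R2, (0, 1))
(9, 0, R2, (0, 1))
(11, 0, R1, (0, 1))

bar 0: v0=D3 v1=D4 downbeat P8
bar 1: v0=C3 v1=E3 downbeat M3
bar 2: v0=D3 v1=F3 downbeat m3
bar 3: v0=F3 v1=D4 downbeat M6
bar 4: v0=E3 v1=B3 downbeat P5
bar 5: v0=G3 v1=G4 downbeat P8
bar 6: v0=F3 v1=F4 downbeat P8
bar 7: v0=D3 v1=D4 downbeat P8
bar 8: v0=F3 v1=F4 downbeat P8
bar 9: v0=G3 v1=D4 downbeat P5
bar 10: v0=E3 v1=C4 downbeat m6
bar 11: v0=D3 v1=D4 downbeat P8
  -> R7 @ bar 1 tick 0 v(1,): D4->E3 leap 10st
  -> R2 @ bar 4 tick 0 v(0, 1): F3/D4 M6 -> E3/B3 P5 similar
  -> R2 @ bar 5 tick 0 v(0, 1): E3/C4 m6 -> G3/G4 P8 similar
  -> R7 @ bar 6 tick 0 v(1,): B3->F4 leap 6st
  -> R2 @ bar 8 tick 0 v(0, 1): D3/A3 P5 -> F3/F4 P8 similar
  -> R2 @ bar 9 tick 0 v(0, 1): F3/A3 M3 -> G3/D4 P5 similar
  -> R1 @ bar 11 tick 0 v(0, 1): E3/E4 P8 -> D3/D4 P8 similar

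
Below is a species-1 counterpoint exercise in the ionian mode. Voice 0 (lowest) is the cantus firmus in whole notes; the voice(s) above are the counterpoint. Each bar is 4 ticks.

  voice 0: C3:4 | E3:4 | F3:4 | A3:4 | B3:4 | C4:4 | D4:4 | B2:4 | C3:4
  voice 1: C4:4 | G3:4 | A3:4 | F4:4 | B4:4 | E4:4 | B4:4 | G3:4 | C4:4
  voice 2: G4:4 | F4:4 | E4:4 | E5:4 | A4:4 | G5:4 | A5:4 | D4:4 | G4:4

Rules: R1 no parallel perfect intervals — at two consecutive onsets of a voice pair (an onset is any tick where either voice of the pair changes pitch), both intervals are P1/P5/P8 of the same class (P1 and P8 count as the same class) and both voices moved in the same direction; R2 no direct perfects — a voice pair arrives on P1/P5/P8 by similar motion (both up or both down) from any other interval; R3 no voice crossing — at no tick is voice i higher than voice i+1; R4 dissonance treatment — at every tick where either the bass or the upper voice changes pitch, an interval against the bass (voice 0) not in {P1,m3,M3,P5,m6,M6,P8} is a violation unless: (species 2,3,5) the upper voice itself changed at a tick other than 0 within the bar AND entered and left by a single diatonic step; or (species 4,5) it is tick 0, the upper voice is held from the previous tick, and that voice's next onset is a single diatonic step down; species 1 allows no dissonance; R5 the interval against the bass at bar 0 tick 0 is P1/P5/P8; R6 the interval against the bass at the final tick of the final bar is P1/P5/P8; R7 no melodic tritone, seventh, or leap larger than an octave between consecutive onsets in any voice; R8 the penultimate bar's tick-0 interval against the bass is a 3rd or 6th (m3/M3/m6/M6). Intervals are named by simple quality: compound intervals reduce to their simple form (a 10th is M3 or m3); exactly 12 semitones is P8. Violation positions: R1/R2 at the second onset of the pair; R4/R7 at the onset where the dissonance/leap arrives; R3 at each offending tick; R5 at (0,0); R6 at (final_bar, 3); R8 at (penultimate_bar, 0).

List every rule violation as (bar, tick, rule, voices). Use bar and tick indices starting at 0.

(1, 0, R4, (0, 2))
(2, 0, R4, (0, 2))
(3, 0, R2, (0, 2))
(4, 0, R2, (0, 1))
(4, 0, R3, (1, 2))
(4, 0, R4, (0, 2))
(4, 0, R7, (1,))
(4, 1, R3, (1, 2))
(4, 2, R3, (1, 2))
(4, 3, R3, (1, 2))
(5, 0, R2, (0, 2))
(5, 0, R7, (2,))
(6, 0, R1, (0, 2))
(7, 0, R2, (1, 2))
(7, 0, R7, (0,))
(7, 0, R7, (1,))
(7, 0, R7, (2,))
(8, 0, R1, (1, 2))
(8, 0, R2, (0, 1))
(8, 0, R2, (0, 2))

bar 0: v0=C3 v1=C4 v2=G4 downbeat P5
bar 1: v0=E3 v1=G3 v2=F4 downbeat m2
bar 2: v0=F3 v1=A3 v2=E4 downbeat M7
bar 3: v0=A3 v1=F4 v2=E5 downbeat P5
bar 4: v0=B3 v1=B4 v2=A4 downbeat m7
bar 5: v0=C4 v1=E4 v2=G5 downbeat P5
bar 6: v0=D4 v1=B4 v2=A5 downbeat P5
bar 7: v0=B2 v1=G3 v2=D4 downbeat m3
bar 8: v0=C3 v1=C4 v2=G4 downbeat P5
  -> R4 @ bar 1 tick 0 v(0, 2): E3/F4 m2 untreated
  -> R4 @ bar 2 tick 0 v(0, 2): F3/E4 M7 untreated
  -> R2 @ bar 3 tick 0 v(0, 2): F3/E4 M7 -> A3/E5 P5 similar
  -> R2 @ bar 4 tick 0 v(0, 1): A3/F4 m6 -> B3/B4 P8 similar
  -> R3 @ bar 4 tick 0 v(1, 2): B4 above A4
  -> R4 @ bar 4 tick 0 v(0, 2): B3/A4 m7 untreated
  -> R7 @ bar 4 tick 0 v(1,): F4->B4 leap 6st
  -> R3 @ bar 4 tick 1 v(1, 2): B4 above A4
  -> R3 @ bar 4 tick 2 v(1, 2): B4 above A4
  -> R3 @ bar 4 tick 3 v(1, 2): B4 above A4
  -> R2 @ bar 5 tick 0 v(0, 2): B3/A4 m7 -> C4/G5 P5 similar
  -> R7 @ bar 5 tick 0 v(2,): A4->G5 leap 10st
  -> R1 @ bar 6 tick 0 v(0, 2): C4/G5 P5 -> D4/A5 P5 similar
  -> R2 @ bar 7 tick 0 v(1, 2): B4/A5 m7 -> G3/D4 P5 similar
  -> R7 @ bar 7 tick 0 v(0,): D4->B2 leap 15st
  -> R7 @ bar 7 tick 0 v(1,): B4->G3 leap 16st
  -> R7 @ bar 7 tick 0 v(2,): A5->D4 leap 19st
  -> R1 @ bar 8 tick 0 v(1, 2): G3/D4 P5 -> C4/G4 P5 similar
  -> R2 @ bar 8 tick 0 v(0, 1): B2/G3 m6 -> C3/C4 P8 similar
  -> R2 @ bar 8 tick 0 v(0, 2): B2/D4 m3 -> C3/G4 P5 similar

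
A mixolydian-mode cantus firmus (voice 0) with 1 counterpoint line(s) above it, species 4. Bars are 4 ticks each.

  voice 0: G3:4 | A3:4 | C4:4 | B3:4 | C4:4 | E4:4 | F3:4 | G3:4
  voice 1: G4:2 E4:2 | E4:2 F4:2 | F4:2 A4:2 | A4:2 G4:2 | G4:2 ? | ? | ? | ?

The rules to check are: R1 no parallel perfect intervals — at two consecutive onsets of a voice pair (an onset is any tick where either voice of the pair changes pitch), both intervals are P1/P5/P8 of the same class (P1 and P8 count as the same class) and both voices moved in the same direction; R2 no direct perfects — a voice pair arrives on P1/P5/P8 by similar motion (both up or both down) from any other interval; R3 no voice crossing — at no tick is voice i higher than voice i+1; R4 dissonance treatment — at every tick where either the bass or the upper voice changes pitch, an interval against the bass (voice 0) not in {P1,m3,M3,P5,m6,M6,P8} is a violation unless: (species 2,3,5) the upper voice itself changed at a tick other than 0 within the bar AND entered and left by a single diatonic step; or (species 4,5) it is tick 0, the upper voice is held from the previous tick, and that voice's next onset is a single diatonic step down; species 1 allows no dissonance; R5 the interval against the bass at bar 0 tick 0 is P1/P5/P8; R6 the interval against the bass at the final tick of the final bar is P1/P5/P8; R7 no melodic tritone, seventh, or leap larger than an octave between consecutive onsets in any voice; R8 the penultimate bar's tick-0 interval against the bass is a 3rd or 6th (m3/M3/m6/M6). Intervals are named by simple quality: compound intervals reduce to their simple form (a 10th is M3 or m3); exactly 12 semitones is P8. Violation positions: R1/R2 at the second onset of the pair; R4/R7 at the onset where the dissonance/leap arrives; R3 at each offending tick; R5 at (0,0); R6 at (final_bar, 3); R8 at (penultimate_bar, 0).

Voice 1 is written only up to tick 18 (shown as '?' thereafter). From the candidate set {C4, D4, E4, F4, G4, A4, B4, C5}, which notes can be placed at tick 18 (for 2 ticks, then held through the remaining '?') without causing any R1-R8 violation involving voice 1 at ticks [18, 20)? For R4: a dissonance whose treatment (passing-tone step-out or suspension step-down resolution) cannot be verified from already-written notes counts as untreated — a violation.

{A4, C4, C5, E4, G4}

C4: legal
D4: violates R4
E4: legal
F4: violates R4
G4: legal
A4: legal
B4: violates R4
C5: legal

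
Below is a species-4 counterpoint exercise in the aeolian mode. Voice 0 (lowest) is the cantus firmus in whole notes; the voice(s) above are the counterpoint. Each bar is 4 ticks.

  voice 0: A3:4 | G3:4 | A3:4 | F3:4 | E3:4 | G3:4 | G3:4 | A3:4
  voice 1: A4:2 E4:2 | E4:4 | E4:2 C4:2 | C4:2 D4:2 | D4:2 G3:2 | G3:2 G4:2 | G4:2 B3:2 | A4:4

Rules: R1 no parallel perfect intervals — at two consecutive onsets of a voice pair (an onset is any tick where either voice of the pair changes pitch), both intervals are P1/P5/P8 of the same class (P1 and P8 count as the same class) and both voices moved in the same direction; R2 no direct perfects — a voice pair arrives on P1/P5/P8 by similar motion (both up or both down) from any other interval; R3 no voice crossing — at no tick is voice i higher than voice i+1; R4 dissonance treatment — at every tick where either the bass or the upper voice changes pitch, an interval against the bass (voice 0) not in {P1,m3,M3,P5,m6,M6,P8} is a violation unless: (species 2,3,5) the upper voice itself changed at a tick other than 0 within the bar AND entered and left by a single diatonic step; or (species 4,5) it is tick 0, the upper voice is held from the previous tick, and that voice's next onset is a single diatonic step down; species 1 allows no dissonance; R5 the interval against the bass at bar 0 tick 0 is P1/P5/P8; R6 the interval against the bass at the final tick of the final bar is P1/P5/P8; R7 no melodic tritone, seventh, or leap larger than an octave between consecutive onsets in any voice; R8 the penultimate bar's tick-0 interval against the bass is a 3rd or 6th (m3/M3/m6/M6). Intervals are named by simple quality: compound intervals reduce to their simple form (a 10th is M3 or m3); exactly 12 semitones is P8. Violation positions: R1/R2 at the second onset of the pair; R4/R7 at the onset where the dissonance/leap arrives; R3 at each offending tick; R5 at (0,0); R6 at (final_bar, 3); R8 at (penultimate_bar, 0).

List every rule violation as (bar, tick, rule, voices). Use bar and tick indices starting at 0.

bar 0: v0=A3 v1=A4 downbeat P8
bar 1: v0=G3 v1=E4 downbeat M6
bar 2: v0=A3 v1=E4 downbeat P5
bar 3: v0=F3 v1=C4 downbeat P5
bar 4: v0=E3 v1=D4 downbeat m7
bar 5: v0=G3 v1=G3 downbeat P1
bar 6: v0=G3 v1=G4 downbeat P8
bar 7: v0=A3 v1=A4 downbeat P8
  -> R4 @ bar 4 tick 0 v(0, 1): E3/D4 m7 untreated
  -> R8 @ bar 6 tick 0 v(0, 1): penult P8 not 3rd/6th
  -> R2 @ bar 7 tick 0 v(0, 1): G3/B3 M3 -> A3/A4 P8 similar
  -> R7 @ bar 7 tick 0 v(1,): B3->A4 leap 10st

(4, 0, R4, (0, 1))
(6, 0, R8, (0, 1))
(7, 0, R2, (0, 1))
(7, 0, R7, (1,))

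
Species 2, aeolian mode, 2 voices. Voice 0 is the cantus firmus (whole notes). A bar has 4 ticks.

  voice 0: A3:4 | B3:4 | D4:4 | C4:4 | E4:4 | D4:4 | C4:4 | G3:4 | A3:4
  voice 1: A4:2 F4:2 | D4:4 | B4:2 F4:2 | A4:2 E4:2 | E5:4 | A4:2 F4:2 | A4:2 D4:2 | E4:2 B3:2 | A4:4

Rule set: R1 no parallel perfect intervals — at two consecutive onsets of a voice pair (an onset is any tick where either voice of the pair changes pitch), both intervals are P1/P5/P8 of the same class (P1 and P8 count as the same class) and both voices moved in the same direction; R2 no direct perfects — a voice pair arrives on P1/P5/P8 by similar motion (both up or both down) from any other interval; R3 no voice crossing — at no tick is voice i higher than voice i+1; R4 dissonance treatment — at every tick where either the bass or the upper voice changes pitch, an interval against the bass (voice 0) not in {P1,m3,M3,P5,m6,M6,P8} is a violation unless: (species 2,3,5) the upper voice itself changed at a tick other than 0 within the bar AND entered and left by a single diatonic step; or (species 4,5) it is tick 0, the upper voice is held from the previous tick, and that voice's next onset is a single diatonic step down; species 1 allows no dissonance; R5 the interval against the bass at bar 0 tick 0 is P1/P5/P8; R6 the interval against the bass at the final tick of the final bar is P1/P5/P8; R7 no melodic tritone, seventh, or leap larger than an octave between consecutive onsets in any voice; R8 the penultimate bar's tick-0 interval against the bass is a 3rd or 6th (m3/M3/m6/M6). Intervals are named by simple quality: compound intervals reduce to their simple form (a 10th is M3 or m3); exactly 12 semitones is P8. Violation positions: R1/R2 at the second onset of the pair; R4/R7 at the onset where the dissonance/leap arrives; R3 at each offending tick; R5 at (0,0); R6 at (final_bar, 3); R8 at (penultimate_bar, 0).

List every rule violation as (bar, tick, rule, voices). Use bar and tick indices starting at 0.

bar 0: v0=A3 v1=A4 downbeat P8
bar 1: v0=B3 v1=D4 downbeat m3
bar 2: v0=D4 v1=B4 downbeat M6
bar 3: v0=C4 v1=A4 downbeat M6
bar 4: v0=E4 v1=E5 downbeat P8
bar 5: v0=D4 v1=A4 downbeat P5
bar 6: v0=C4 v1=A4 downbeat M6
bar 7: v0=G3 v1=E4 downbeat M6
bar 8: v0=A3 v1=A4 downbeat P8
  -> R7 @ bar 2 tick 2 v(1,): B4->F4 leap 6st
  -> R2 @ bar 4 tick 0 v(0, 1): C4/E4 M3 -> E4/E5 P8 similar
  -> R2 @ bar 5 tick 0 v(0, 1): E4/E5 P8 -> D4/A4 P5 similar
  -> R4 @ bar 6 tick 2 v(0, 1): C4/D4 M2 untreated
  -> R2 @ bar 8 tick 0 v(0, 1): G3/B3 M3 -> A3/A4 P8 similar
  -> R7 @ bar 8 tick 0 v(1,): B3->A4 leap 10st

(2, 2, R7, (1,))
(4, 0, R2, (0, 1))
(5, 0, R2, (0, 1))
(6, 2, R4, (0, 1))
(8, 0, R2, (0, 1))
(8, 0, R7, (1,))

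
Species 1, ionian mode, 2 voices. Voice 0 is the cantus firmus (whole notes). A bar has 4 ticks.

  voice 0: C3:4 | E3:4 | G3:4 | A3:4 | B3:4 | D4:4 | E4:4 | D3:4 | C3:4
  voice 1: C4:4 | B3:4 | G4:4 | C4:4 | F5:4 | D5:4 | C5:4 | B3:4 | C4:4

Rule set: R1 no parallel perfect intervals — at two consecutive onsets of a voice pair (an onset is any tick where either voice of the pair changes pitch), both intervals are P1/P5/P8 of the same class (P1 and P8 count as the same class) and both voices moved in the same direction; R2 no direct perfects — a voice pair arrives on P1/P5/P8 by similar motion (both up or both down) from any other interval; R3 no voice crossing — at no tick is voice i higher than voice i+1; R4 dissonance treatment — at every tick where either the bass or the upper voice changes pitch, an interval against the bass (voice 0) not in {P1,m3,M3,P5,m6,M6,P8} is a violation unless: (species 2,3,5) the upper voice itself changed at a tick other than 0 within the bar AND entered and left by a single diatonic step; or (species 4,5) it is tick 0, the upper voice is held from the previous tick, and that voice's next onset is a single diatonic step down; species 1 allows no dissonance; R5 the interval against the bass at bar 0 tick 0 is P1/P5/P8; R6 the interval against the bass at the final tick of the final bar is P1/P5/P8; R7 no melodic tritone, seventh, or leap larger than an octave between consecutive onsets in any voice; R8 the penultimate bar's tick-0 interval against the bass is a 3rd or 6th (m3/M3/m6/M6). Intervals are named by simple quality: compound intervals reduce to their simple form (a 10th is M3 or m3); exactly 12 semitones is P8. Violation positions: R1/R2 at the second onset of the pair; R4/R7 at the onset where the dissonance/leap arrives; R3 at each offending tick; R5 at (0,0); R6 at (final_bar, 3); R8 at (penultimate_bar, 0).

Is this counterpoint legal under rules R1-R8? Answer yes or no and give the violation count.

No (5 violations)

bar 0: v0=C3 v1=C4 (P8)
bar 1: v0=E3 v1=B3 (P5)
bar 2: v0=G3 v1=G4 (P8)
bar 3: v0=A3 v1=C4 (m3)
bar 4: v0=B3 v1=F5 (TT)
bar 5: v0=D4 v1=D5 (P8)
bar 6: v0=E4 v1=C5 (m6)
bar 7: v0=D3 v1=B3 (M6)
bar 8: v0=C3 v1=C4 (P8)
  R2 @ bar2.0: E3/B3 P5 -> G3/G4 P8 similar
  R4 @ bar4.0: B3/F5 TT untreated
  R7 @ bar4.0: C4->F5 leap 17st
  R7 @ bar7.0: E4->D3 leap 14st
  R7 @ bar7.0: C5->B3 leap 13st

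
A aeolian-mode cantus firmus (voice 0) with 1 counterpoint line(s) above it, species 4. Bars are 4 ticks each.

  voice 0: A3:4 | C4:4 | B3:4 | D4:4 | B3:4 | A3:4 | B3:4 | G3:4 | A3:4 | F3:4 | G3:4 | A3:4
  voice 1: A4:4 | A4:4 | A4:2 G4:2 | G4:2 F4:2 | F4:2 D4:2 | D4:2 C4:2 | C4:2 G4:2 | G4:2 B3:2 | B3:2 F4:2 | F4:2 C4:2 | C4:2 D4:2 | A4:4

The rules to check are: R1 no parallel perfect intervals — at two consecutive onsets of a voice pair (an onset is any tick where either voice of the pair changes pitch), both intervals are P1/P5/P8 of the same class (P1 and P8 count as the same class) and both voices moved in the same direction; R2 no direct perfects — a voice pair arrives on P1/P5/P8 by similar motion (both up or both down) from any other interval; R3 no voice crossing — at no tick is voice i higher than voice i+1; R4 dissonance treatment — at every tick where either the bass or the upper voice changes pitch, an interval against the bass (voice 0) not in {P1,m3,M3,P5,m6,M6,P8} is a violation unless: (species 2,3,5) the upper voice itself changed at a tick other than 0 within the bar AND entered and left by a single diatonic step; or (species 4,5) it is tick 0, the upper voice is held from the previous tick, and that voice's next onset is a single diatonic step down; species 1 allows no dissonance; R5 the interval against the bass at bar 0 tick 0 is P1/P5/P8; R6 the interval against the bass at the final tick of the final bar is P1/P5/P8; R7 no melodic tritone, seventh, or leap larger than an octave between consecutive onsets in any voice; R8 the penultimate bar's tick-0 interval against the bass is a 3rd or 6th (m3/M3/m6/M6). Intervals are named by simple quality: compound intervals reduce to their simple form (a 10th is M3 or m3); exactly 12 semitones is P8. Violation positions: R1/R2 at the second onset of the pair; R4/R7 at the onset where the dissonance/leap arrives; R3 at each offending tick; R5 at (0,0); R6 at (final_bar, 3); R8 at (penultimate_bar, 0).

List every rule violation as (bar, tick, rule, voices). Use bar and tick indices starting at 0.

(4, 0, R4, (0, 1))
(6, 0, R4, (0, 1))
(8, 0, R4, (0, 1))
(8, 2, R7, (1,))
(10, 0, R4, (0, 1))
(10, 0, R8, (0, 1))
(11, 0, R2, (0, 1))

bar 0: v0=A3 v1=A4 downbeat P8
bar 1: v0=C4 v1=A4 downbeat M6
bar 2: v0=B3 v1=A4 downbeat m7
bar 3: v0=D4 v1=G4 downbeat P4
bar 4: v0=B3 v1=F4 downbeat TT
bar 5: v0=A3 v1=D4 downbeat P4
bar 6: v0=B3 v1=C4 downbeat m2
bar 7: v0=G3 v1=G4 downbeat P8
bar 8: v0=A3 v1=B3 downbeat M2
bar 9: v0=F3 v1=F4 downbeat P8
bar 10: v0=G3 v1=C4 downbeat P4
bar 11: v0=A3 v1=A4 downbeat P8
  -> R4 @ bar 4 tick 0 v(0, 1): B3/F4 TT untreated
  -> R4 @ bar 6 tick 0 v(0, 1): B3/C4 m2 untreated
  -> R4 @ bar 8 tick 0 v(0, 1): A3/B3 M2 untreated
  -> R7 @ bar 8 tick 2 v(1,): B3->F4 leap 6st
  -> R4 @ bar 10 tick 0 v(0, 1): G3/C4 P4 untreated
  -> R8 @ bar 10 tick 0 v(0, 1): penult P4 not 3rd/6th
  -> R2 @ bar 11 tick 0 v(0, 1): G3/D4 P5 -> A3/A4 P8 similar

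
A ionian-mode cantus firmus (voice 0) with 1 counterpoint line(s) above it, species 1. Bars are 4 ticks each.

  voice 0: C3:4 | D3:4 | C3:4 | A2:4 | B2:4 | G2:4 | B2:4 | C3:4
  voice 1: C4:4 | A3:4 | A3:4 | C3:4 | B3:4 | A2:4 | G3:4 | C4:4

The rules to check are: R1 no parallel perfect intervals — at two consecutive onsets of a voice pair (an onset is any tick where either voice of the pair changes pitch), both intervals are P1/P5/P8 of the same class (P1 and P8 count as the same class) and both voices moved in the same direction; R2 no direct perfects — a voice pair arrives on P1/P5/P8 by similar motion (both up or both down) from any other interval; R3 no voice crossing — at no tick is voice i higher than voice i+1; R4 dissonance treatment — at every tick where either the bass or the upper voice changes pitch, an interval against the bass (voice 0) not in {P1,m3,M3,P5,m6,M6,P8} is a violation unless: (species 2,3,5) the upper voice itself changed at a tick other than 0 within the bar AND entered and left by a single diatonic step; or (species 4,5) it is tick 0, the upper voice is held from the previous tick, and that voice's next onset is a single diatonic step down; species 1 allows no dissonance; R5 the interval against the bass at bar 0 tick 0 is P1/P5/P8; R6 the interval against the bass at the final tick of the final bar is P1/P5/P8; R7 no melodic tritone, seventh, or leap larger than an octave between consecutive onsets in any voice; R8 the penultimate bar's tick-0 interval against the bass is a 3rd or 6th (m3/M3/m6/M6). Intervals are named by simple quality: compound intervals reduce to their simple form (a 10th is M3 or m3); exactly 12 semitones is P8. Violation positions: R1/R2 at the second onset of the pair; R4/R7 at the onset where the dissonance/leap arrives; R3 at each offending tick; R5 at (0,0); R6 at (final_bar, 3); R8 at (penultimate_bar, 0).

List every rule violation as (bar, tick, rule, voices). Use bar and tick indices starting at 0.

(4, 0, R2, (0, 1))
(4, 0, R7, (1,))
(5, 0, R4, (0, 1))
(5, 0, R7, (1,))
(6, 0, R7, (1,))
(7, 0, R2, (0, 1))

bar 0: v0=C3 v1=C4 downbeat P8
bar 1: v0=D3 v1=A3 downbeat P5
bar 2: v0=C3 v1=A3 downbeat M6
bar 3: v0=A2 v1=C3 downbeat m3
bar 4: v0=B2 v1=B3 downbeat P8
bar 5: v0=G2 v1=A2 downbeat M2
bar 6: v0=B2 v1=G3 downbeat m6
bar 7: v0=C3 v1=C4 downbeat P8
  -> R2 @ bar 4 tick 0 v(0, 1): A2/C3 m3 -> B2/B3 P8 similar
  -> R7 @ bar 4 tick 0 v(1,): C3->B3 leap 11st
  -> R4 @ bar 5 tick 0 v(0, 1): G2/A2 M2 untreated
  -> R7 @ bar 5 tick 0 v(1,): B3->A2 leap 14st
  -> R7 @ bar 6 tick 0 v(1,): A2->G3 leap 10st
  -> R2 @ bar 7 tick 0 v(0, 1): B2/G3 m6 -> C3/C4 P8 similar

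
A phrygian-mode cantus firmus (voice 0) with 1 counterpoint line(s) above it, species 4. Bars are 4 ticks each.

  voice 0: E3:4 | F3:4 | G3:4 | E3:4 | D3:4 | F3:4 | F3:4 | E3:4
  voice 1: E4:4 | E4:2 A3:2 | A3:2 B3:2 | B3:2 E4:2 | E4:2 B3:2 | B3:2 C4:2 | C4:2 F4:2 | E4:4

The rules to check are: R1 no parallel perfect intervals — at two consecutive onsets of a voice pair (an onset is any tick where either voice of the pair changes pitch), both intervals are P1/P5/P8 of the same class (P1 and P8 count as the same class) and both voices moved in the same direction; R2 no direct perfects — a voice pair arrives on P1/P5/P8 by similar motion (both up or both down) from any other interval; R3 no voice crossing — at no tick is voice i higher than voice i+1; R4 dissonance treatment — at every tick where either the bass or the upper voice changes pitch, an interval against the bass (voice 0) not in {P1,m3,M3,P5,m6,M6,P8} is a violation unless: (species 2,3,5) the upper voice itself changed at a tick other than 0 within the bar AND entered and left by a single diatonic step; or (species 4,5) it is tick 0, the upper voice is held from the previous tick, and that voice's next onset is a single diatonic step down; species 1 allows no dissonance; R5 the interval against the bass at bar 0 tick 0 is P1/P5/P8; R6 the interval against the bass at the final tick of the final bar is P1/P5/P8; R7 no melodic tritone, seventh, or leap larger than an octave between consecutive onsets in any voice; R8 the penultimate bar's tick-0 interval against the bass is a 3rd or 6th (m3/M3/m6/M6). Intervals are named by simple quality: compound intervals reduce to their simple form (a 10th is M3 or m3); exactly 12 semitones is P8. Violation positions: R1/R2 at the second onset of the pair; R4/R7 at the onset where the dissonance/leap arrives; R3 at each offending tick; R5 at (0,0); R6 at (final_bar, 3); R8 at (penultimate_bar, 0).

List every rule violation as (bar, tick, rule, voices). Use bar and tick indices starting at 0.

bar 0: v0=E3 v1=E4 downbeat P8
bar 1: v0=F3 v1=E4 downbeat M7
bar 2: v0=G3 v1=A3 downbeat M2
bar 3: v0=E3 v1=B3 downbeat P5
bar 4: v0=D3 v1=E4 downbeat M2
bar 5: v0=F3 v1=B3 downbeat TT
bar 6: v0=F3 v1=C4 downbeat P5
bar 7: v0=E3 v1=E4 downbeat P8
  -> R4 @ bar 1 tick 0 v(0, 1): F3/E4 M7 untreated
  -> R4 @ bar 2 tick 0 v(0, 1): G3/A3 M2 untreated
  -> R4 @ bar 4 tick 0 v(0, 1): D3/E4 M2 untreated
  -> R4 @ bar 5 tick 0 v(0, 1): F3/B3 TT untreated
  -> R8 @ bar 6 tick 0 v(0, 1): penult P5 not 3rd/6th
  -> R1 @ bar 7 tick 0 v(0, 1): F3/F4 P8 -> E3/E4 P8 similar

(1, 0, R4, (0, 1))
(2, 0, R4, (0, 1))
(4, 0, R4, (0, 1))
(5, 0, R4, (0, 1))
(6, 0, R8, (0, 1))
(7, 0, R1, (0, 1))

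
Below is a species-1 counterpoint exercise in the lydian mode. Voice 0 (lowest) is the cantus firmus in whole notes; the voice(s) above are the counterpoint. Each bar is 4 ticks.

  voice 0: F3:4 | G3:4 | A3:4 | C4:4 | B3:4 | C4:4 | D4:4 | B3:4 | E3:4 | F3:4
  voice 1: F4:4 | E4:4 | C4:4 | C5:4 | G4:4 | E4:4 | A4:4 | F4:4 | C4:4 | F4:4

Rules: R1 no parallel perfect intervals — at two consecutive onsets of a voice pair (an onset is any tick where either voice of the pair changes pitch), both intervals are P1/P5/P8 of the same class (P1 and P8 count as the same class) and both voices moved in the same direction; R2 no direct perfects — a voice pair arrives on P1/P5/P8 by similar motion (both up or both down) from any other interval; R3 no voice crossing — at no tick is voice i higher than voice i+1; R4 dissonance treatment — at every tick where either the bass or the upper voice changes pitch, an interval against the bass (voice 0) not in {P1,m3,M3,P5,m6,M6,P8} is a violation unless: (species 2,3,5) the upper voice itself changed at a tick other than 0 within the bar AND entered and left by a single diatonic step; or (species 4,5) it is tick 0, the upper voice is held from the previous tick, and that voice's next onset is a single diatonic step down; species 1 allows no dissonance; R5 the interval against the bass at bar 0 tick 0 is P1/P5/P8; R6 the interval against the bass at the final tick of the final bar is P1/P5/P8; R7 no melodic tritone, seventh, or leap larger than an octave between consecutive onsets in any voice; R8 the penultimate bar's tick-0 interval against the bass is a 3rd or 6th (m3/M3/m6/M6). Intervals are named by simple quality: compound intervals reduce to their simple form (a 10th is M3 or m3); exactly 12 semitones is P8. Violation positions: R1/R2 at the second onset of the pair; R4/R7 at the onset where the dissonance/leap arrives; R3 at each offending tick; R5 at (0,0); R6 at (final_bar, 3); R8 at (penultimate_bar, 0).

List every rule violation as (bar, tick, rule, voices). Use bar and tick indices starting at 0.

(3, 0, R2, (0, 1))
(6, 0, R2, (0, 1))
(7, 0, R4, (0, 1))
(9, 0, R2, (0, 1))

bar 0: v0=F3 v1=F4 downbeat P8
bar 1: v0=G3 v1=E4 downbeat M6
bar 2: v0=A3 v1=C4 downbeat m3
bar 3: v0=C4 v1=C5 downbeat P8
bar 4: v0=B3 v1=G4 downbeat m6
bar 5: v0=C4 v1=E4 downbeat M3
bar 6: v0=D4 v1=A4 downbeat P5
bar 7: v0=B3 v1=F4 downbeat TT
bar 8: v0=E3 v1=C4 downbeat m6
bar 9: v0=F3 v1=F4 downbeat P8
  -> R2 @ bar 3 tick 0 v(0, 1): A3/C4 m3 -> C4/C5 P8 similar
  -> R2 @ bar 6 tick 0 v(0, 1): C4/E4 M3 -> D4/A4 P5 similar
  -> R4 @ bar 7 tick 0 v(0, 1): B3/F4 TT untreated
  -> R2 @ bar 9 tick 0 v(0, 1): E3/C4 m6 -> F3/F4 P8 similar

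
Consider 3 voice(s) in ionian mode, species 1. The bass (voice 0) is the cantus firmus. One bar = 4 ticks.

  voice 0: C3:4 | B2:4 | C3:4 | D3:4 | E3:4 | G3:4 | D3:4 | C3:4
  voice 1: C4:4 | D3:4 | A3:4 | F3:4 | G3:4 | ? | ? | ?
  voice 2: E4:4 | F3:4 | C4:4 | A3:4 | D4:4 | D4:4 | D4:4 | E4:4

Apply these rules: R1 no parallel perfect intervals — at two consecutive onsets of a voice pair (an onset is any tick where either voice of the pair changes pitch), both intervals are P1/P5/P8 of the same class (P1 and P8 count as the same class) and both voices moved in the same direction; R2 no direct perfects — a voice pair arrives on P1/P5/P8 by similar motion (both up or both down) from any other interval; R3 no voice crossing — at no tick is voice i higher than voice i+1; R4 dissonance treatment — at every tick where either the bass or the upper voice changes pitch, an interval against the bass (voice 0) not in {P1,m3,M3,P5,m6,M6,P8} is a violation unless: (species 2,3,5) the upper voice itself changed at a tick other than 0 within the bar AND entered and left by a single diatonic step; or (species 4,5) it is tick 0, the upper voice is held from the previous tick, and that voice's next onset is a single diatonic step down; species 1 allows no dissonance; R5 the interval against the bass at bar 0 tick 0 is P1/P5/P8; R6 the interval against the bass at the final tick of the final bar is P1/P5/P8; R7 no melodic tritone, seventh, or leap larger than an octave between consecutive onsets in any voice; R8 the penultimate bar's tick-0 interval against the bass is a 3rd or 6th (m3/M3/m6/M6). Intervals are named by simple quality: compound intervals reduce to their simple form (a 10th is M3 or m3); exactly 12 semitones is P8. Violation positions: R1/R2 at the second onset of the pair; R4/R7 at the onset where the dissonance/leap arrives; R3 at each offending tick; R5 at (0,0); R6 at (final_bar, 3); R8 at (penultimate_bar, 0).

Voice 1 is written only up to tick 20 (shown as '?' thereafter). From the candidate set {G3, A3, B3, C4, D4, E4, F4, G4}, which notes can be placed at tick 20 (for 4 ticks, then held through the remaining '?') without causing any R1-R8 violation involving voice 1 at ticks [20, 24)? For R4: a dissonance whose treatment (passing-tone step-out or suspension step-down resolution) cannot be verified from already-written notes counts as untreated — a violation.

{B3, G3}

G3: legal
A3: violates R4
B3: legal
C4: violates R4
D4: violates R2
E4: violates R3
F4: violates R3,R4,R7
G4: violates R2,R3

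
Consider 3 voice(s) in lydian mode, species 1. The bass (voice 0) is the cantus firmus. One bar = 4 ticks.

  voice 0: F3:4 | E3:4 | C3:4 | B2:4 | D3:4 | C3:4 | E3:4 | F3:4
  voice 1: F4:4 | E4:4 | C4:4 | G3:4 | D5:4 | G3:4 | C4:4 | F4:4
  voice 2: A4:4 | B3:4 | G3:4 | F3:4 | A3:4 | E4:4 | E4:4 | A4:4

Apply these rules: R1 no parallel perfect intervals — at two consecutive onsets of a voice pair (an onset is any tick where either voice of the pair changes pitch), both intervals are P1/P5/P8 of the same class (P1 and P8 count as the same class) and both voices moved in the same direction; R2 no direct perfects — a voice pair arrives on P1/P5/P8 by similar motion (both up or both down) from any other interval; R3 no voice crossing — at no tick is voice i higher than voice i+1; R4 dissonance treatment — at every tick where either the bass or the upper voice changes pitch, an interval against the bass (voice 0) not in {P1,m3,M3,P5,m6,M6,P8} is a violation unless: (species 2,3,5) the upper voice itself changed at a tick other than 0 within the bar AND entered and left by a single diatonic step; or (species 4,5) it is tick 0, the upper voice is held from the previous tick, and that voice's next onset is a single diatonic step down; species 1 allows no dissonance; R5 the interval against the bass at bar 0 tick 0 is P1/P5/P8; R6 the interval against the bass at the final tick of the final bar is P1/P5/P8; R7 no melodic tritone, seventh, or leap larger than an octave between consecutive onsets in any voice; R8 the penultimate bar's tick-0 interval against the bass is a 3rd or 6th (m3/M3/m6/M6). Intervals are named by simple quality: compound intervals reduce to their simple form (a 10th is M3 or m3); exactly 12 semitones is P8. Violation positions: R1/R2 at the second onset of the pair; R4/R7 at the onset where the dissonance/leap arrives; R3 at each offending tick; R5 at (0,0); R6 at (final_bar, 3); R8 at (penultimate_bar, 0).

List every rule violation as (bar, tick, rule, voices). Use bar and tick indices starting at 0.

bar 0: v0=F3 v1=F4 v2=A4 downbeat M3
bar 1: v0=E3 v1=E4 v2=B3 downbeat P5
bar 2: v0=C3 v1=C4 v2=G3 downbeat P5
bar 3: v0=B2 v1=G3 v2=F3 downbeat TT
bar 4: v0=D3 v1=D5 v2=A3 downbeat P5
bar 5: v0=C3 v1=G3 v2=E4 downbeat M3
bar 6: v0=E3 v1=C4 v2=E4 downbeat P8
bar 7: v0=F3 v1=F4 v2=A4 downbeat M3
  -> R5 @ bar 0 tick 0 v(0, 2): opens on M3
  -> R1 @ bar 1 tick 0 v(0, 1): F3/F4 P8 -> E3/E4 P8 similar
  -> R2 @ bar 1 tick 0 v(0, 2): F3/A4 M3 -> E3/B3 P5 similar
  -> R3 @ bar 1 tick 0 v(1, 2): E4 above B3
  -> R7 @ bar 1 tick 0 v(2,): A4->B3 leap 10st
  -> R3 @ bar 1 tick 1 v(1, 2): E4 above B3
  -> R3 @ bar 1 tick 2 v(1, 2): E4 above B3
  -> R3 @ bar 1 tick 3 v(1, 2): E4 above B3
  -> R1 @ bar 2 tick 0 v(0, 1): E3/E4 P8 -> C3/C4 P8 similar
  -> R1 @ bar 2 tick 0 v(0, 2): E3/B3 P5 -> C3/G3 P5 similar
  -> R3 @ bar 2 tick 0 v(1, 2): C4 above G3
  -> R3 @ bar 2 tick 1 v(1, 2): C4 above G3
  -> R3 @ bar 2 tick 2 v(1, 2): C4 above G3
  -> R3 @ bar 2 tick 3 v(1, 2): C4 above G3
  -> R3 @ bar 3 tick 0 v(1, 2): G3 above F3
  -> R4 @ bar 3 tick 0 v(0, 2): B2/F3 TT untreated
  -> R3 @ bar 3 tick 1 v(1, 2): G3 above F3
  -> R3 @ bar 3 tick 2 v(1, 2): G3 above F3
  -> R3 @ bar 3 tick 3 v(1, 2): G3 above F3
  -> R2 @ bar 4 tick 0 v(0, 1): B2/G3 m6 -> D3/D5 P1 similar
  -> R2 @ bar 4 tick 0 v(0, 2): B2/F3 TT -> D3/A3 P5 similar
  -> R3 @ bar 4 tick 0 v(1, 2): D5 above A3
  -> R7 @ bar 4 tick 0 v(1,): G3->D5 leap 19st
  -> R3 @ bar 4 tick 1 v(1, 2): D5 above A3
  -> R3 @ bar 4 tick 2 v(1, 2): D5 above A3
  -> R3 @ bar 4 tick 3 v(1, 2): D5 above A3
  -> R2 @ bar 5 tick 0 v(0, 1): D3/D5 P1 -> C3/G3 P5 similar
  -> R7 @ bar 5 tick 0 v(1,): D5->G3 leap 19st
  -> R8 @ bar 6 tick 0 v(0, 2): penult P8 not 3rd/6th
  -> R2 @ bar 7 tick 0 v(0, 1): E3/C4 m6 -> F3/F4 P8 similar
  -> R6 @ bar 7 tick 3 v(0, 2): closes on M3

(0, 0, R5, (0, 2))
(1, 0, R1, (0, 1))
(1, 0, R2, (0, 2))
(1, 0, R3, (1, 2))
(1, 0, R7, (2,))
(1, 1, R3, (1, 2))
(1, 2, R3, (1, 2))
(1, 3, R3, (1, 2))
(2, 0, R1, (0, 1))
(2, 0, R1, (0, 2))
(2, 0, R3, (1, 2))
(2, 1, R3, (1, 2))
(2, 2, R3, (1, 2))
(2, 3, R3, (1, 2))
(3, 0, R3, (1, 2))
(3, 0, R4, (0, 2))
(3, 1, R3, (1, 2))
(3, 2, R3, (1, 2))
(3, 3, R3, (1, 2))
(4, 0, R2, (0, 1))
(4, 0, R2, (0, 2))
(4, 0, R3, (1, 2))
(4, 0, R7, (1,))
(4, 1, R3, (1, 2))
(4, 2, R3, (1, 2))
(4, 3, R3, (1, 2))
(5, 0, R2, (0, 1))
(5, 0, R7, (1,))
(6, 0, R8, (0, 2))
(7, 0, R2, (0, 1))
(7, 3, R6, (0, 2))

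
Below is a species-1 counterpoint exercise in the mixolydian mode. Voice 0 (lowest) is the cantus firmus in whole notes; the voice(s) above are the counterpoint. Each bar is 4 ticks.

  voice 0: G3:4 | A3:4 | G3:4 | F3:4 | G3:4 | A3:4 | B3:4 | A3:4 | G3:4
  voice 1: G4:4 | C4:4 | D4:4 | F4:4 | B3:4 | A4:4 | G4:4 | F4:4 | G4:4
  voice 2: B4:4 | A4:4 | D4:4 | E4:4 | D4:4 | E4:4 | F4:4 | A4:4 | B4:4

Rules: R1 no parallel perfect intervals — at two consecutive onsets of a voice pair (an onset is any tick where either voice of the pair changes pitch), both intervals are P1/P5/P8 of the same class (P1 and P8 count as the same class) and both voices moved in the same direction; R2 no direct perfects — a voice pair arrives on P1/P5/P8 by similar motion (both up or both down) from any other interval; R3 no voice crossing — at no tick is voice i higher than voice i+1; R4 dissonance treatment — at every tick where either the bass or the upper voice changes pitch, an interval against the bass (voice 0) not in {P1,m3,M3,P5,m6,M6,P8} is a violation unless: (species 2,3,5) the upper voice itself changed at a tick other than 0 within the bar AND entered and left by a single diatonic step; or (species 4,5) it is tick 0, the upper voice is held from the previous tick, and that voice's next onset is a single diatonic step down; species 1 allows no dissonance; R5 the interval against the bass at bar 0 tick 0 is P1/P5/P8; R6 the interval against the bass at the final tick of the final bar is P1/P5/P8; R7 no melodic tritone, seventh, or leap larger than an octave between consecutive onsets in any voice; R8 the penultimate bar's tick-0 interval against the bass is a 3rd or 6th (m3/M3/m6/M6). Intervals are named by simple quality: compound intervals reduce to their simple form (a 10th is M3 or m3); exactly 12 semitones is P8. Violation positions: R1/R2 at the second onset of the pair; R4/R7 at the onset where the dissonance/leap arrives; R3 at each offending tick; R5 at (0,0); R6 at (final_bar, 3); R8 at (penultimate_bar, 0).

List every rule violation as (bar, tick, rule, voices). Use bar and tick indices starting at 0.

bar 0: v0=G3 v1=G4 v2=B4 downbeat M3
bar 1: v0=A3 v1=C4 v2=A4 downbeat P8
bar 2: v0=G3 v1=D4 v2=D4 downbeat P5
bar 3: v0=F3 v1=F4 v2=E4 downbeat M7
bar 4: v0=G3 v1=B3 v2=D4 downbeat P5
bar 5: v0=A3 v1=A4 v2=E4 downbeat P5
bar 6: v0=B3 v1=G4 v2=F4 downbeat TT
bar 7: v0=A3 v1=F4 v2=A4 downbeat P8
bar 8: v0=G3 v1=G4 v2=B4 downbeat M3
  -> R5 @ bar 0 tick 0 v(0, 2): opens on M3
  -> R2 @ bar 2 tick 0 v(0, 2): A3/A4 P8 -> G3/D4 P5 similar
  -> R3 @ bar 3 tick 0 v(1, 2): F4 above E4
  -> R4 @ bar 3 tick 0 v(0, 2): F3/E4 M7 untreated
  -> R3 @ bar 3 tick 1 v(1, 2): F4 above E4
  -> R3 @ bar 3 tick 2 v(1, 2): F4 above E4
  -> R3 @ bar 3 tick 3 v(1, 2): F4 above E4
  -> R7 @ bar 4 tick 0 v(1,): F4->B3 leap 6st
  -> R1 @ bar 5 tick 0 v(0, 2): G3/D4 P5 -> A3/E4 P5 similar
  -> R2 @ bar 5 tick 0 v(0, 1): G3/B3 M3 -> A3/A4 P8 similar
  -> R3 @ bar 5 tick 0 v(1, 2): A4 above E4
  -> R7 @ bar 5 tick 0 v(1,): B3->A4 leap 10st
  -> R3 @ bar 5 tick 1 v(1, 2): A4 above E4
  -> R3 @ bar 5 tick 2 v(1, 2): A4 above E4
  -> R3 @ bar 5 tick 3 v(1, 2): A4 above E4
  -> R3 @ bar 6 tick 0 v(1, 2): G4 above F4
  -> R4 @ bar 6 tick 0 v(0, 2): B3/F4 TT untreated
  -> R3 @ bar 6 tick 1 v(1, 2): G4 above F4
  -> R3 @ bar 6 tick 2 v(1, 2): G4 above F4
  -> R3 @ bar 6 tick 3 v(1, 2): G4 above F4
  -> R8 @ bar 7 tick 0 v(0, 2): penult P8 not 3rd/6th
  -> R6 @ bar 8 tick 3 v(0, 2): closes on M3

(0, 0, R5, (0, 2))
(2, 0, R2, (0, 2))
(3, 0, R3, (1, 2))
(3, 0, R4, (0, 2))
(3, 1, R3, (1, 2))
(3, 2, R3, (1, 2))
(3, 3, R3, (1, 2))
(4, 0, R7, (1,))
(5, 0, R1, (0, 2))
(5, 0, R2, (0, 1))
(5, 0, R3, (1, 2))
(5, 0, R7, (1,))
(5, 1, R3, (1, 2))
(5, 2, R3, (1, 2))
(5, 3, R3, (1, 2))
(6, 0, R3, (1, 2))
(6, 0, R4, (0, 2))
(6, 1, R3, (1, 2))
(6, 2, R3, (1, 2))
(6, 3, R3, (1, 2))
(7, 0, R8, (0, 2))
(8, 3, R6, (0, 2))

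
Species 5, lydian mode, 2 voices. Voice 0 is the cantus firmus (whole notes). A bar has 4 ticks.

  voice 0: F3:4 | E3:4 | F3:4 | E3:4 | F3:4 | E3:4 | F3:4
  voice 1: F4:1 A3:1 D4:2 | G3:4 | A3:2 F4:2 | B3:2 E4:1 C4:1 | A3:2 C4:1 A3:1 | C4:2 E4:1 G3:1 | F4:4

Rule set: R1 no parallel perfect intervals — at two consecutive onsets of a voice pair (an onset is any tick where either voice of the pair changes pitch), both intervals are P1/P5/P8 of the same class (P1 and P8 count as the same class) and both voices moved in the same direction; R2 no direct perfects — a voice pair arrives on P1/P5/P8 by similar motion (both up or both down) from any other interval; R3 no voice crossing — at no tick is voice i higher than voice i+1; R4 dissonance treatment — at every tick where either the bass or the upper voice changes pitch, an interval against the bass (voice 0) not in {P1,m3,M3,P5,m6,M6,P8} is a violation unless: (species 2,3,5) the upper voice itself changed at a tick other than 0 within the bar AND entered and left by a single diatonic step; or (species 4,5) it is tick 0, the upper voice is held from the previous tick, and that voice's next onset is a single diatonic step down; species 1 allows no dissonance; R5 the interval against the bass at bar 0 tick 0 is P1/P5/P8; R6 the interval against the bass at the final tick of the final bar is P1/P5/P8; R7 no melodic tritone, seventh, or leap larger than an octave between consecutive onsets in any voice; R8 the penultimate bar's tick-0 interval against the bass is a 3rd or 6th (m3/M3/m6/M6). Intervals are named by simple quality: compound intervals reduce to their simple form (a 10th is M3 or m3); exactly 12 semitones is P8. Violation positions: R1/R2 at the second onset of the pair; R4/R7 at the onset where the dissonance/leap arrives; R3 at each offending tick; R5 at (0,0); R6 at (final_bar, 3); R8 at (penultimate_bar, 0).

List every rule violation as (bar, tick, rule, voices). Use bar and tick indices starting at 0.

(3, 0, R2, (0, 1))
(3, 0, R7, (1,))
(6, 0, R2, (0, 1))
(6, 0, R7, (1,))

bar 0: v0=F3 v1=F4 downbeat P8
bar 1: v0=E3 v1=G3 downbeat m3
bar 2: v0=F3 v1=A3 downbeat M3
bar 3: v0=E3 v1=B3 downbeat P5
bar 4: v0=F3 v1=A3 downbeat M3
bar 5: v0=E3 v1=C4 downbeat m6
bar 6: v0=F3 v1=F4 downbeat P8
  -> R2 @ bar 3 tick 0 v(0, 1): F3/F4 P8 -> E3/B3 P5 similar
  -> R7 @ bar 3 tick 0 v(1,): F4->B3 leap 6st
  -> R2 @ bar 6 tick 0 v(0, 1): E3/G3 m3 -> F3/F4 P8 similar
  -> R7 @ bar 6 tick 0 v(1,): G3->F4 leap 10st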